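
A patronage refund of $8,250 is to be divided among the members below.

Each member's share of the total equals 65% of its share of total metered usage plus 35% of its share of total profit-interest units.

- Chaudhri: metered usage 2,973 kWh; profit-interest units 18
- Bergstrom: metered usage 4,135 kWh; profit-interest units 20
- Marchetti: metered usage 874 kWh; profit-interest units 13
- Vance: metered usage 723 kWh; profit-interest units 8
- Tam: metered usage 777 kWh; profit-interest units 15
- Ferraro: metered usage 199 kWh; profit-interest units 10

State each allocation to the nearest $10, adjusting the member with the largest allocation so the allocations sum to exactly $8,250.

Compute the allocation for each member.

Totals — metered usage 9,681, profit-interest units 84.
Blended shares (65% metered usage + 35% profit-interest units): Chaudhri 0.2746; Bergstrom 0.3610; Marchetti 0.1128; Vance 0.0819; Tam 0.1147; Ferraro 0.0550.
Pro-rata amounts: Chaudhri 2,265.55; Bergstrom 2,977.96; Marchetti 931.00; Vance 675.48; Tam 946.02; Ferraro 453.98.
After rounding ($10): Chaudhri $2,270; Bergstrom $2,980; Marchetti $930; Vance $680; Tam $950; Ferraro $450. Sum = $8,260.
Difference $8,250 − $8,260 = −$10 applied to largest allocation (Bergstrom): Bergstrom becomes $2,970.

Chaudhri: $2,270 · Bergstrom: $2,970 · Marchetti: $930 · Vance: $680 · Tam: $950 · Ferraro: $450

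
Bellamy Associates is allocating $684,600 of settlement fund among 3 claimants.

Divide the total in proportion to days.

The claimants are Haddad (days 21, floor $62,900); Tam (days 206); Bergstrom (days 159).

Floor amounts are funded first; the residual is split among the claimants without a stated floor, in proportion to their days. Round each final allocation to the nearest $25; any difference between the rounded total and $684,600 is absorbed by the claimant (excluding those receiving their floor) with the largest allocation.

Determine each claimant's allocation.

Haddad: $62,900 · Tam: $350,875 · Bergstrom: $270,825

Fund the minimums — Haddad $62,900. Residual $621,700.
Residual split over remaining days 365: Tam 350,877.26 → $350,875; Bergstrom 270,822.74 → $270,825.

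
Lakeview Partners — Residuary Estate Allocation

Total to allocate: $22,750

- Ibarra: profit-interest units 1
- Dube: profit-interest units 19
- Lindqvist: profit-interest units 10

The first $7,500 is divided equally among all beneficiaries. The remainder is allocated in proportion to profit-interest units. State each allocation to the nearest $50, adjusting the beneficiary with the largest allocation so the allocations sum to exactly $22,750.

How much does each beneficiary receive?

$7,500 shared equally gives $2,500 per beneficiary.
Remainder $15,250 by profit-interest units (total 30): Ibarra 508.33 → $500; Dube 9,658.33 → $9,650; Lindqvist 5,083.33 → $5,100.
Totals: Ibarra $2,500 + $500 = $3,000; Dube $2,500 + $9,650 = $12,150; Lindqvist $2,500 + $5,100 = $7,600.

Ibarra: $3,000; Dube: $12,150; Lindqvist: $7,600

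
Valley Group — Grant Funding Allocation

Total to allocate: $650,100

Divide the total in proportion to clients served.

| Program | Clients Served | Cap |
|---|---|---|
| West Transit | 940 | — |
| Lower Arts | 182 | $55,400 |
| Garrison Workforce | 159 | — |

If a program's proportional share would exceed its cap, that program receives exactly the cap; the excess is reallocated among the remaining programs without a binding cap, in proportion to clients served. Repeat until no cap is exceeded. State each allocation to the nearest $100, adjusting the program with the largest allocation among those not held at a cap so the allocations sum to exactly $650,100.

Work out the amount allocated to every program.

West Transit: $508,700; Lower Arts: $55,400; Garrison Workforce: $86,000

Combined clients served = 1,281.
Unconstrained shares: West Transit 477,044.50; Lower Arts 92,363.93; Garrison Workforce 80,691.57.
Capped: Lower Arts ($55,400); residual $594,700 reallocated over remaining clients served 1,099.
Redistributed shares: West Transit 508,660.60 → $508,700; Garrison Workforce 86,039.40 → $86,000.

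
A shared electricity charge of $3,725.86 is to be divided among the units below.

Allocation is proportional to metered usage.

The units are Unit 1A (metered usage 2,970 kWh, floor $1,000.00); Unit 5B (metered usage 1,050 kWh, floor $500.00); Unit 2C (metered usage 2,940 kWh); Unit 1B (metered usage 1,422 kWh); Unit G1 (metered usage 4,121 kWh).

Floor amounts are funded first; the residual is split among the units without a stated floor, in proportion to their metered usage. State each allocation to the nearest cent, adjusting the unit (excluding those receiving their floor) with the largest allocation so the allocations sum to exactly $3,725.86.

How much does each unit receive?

Unit 1A: $1,000.00 · Unit 5B: $500.00 · Unit 2C: $771.43 · Unit 1B: $373.12 · Unit G1: $1,081.31

Fund the minimums — Unit 1A $1,000.00; Unit 5B $500.00. Remaining pool $2,225.86.
Remaining pool split over remaining metered usage 8,483: Unit 2C 771.4286 → $771.43; Unit 1B 373.1195 → $373.12; Unit G1 1,081.3119 → $1,081.31.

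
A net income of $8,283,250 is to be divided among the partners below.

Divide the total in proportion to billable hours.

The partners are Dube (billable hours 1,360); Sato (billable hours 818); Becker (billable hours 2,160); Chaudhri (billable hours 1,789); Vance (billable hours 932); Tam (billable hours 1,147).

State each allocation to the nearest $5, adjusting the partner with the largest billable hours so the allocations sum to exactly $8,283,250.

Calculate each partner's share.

Dube: $1,372,805; Sato: $825,700; Becker: $2,180,330; Chaudhri: $1,805,840; Vance: $940,775; Tam: $1,157,800

Sum of billable hours: 8,206.
Raw shares: Dube 1,360/8,206 × $8,283,250 = 1,372,802.83; Sato 818/8,206 × $8,283,250 = 825,700.52; Becker 2,160/8,206 × $8,283,250 = 2,180,333.90; Chaudhri 1,789/8,206 × $8,283,250 = 1,805,841.37; Vance 932/8,206 × $8,283,250 = 940,773.70; Tam 1,147/8,206 × $8,283,250 = 1,157,797.68.
After rounding ($5): Dube $1,372,805; Sato $825,700; Becker $2,180,335; Chaudhri $1,805,840; Vance $940,775; Tam $1,157,800. Sum = $8,283,255.
Difference $8,283,250 − $8,283,255 = −$5 applied to largest billable hours (Becker): Becker becomes $2,180,330.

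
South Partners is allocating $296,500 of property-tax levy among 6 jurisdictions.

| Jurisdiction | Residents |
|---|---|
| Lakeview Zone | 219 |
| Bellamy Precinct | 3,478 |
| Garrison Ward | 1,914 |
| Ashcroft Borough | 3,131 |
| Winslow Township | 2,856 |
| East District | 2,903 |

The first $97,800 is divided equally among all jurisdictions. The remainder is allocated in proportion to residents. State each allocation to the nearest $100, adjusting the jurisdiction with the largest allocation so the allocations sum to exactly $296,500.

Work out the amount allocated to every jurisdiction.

Lakeview Zone: $19,300 · Bellamy Precinct: $64,000 · Garrison Ward: $42,500 · Ashcroft Borough: $59,200 · Winslow Township: $55,400 · East District: $56,100

Equal tier: $97,800 ÷ 6 = $16,300 apiece.
Remainder $198,700 by residents (total 14,501): Lakeview Zone 3,000.85 → $3,000; Bellamy Precinct 47,657.31 → $47,700; Garrison Ward 26,226.59 → $26,200; Ashcroft Borough 42,902.54 → $42,900; Winslow Township 39,134.35 → $39,100; East District 39,778.37 → $39,800.
Totals: Lakeview Zone $16,300 + $3,000 = $19,300; Bellamy Precinct $16,300 + $47,700 = $64,000; Garrison Ward $16,300 + $26,200 = $42,500; Ashcroft Borough $16,300 + $42,900 = $59,200; Winslow Township $16,300 + $39,100 = $55,400; East District $16,300 + $39,800 = $56,100.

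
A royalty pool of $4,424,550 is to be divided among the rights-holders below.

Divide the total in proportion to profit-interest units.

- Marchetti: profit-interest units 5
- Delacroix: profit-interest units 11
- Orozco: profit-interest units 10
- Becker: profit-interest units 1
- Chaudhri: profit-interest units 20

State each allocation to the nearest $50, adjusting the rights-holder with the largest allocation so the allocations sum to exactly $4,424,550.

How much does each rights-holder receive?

Profit-interest units total: 47.
Pro-rata amounts: Marchetti 5/47 × $4,424,550 = 470,696.81; Delacroix 11/47 × $4,424,550 = 1,035,532.98; Orozco 10/47 × $4,424,550 = 941,393.62; Becker 1/47 × $4,424,550 = 94,139.36; Chaudhri 20/47 × $4,424,550 = 1,882,787.23.
Rounded to nearest $50: Marchetti $470,700; Delacroix $1,035,550; Orozco $941,400; Becker $94,150; Chaudhri $1,882,800. Sum = $4,424,600.
Difference $4,424,550 − $4,424,600 = −$50 applied to largest allocation (Chaudhri): Chaudhri becomes $1,882,750.

Marchetti: $470,700 | Delacroix: $1,035,550 | Orozco: $941,400 | Becker: $94,150 | Chaudhri: $1,882,750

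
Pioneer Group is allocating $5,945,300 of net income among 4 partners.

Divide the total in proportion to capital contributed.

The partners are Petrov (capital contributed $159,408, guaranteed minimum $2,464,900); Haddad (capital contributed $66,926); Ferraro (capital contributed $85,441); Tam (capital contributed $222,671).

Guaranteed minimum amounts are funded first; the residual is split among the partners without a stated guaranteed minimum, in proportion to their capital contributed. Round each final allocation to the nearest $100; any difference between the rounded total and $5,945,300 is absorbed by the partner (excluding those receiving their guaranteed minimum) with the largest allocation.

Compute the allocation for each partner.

Guaranteed amounts: Petrov $2,464,900. Remaining pool $3,480,400.
Remaining pool split over remaining capital contributed 375,038: Haddad 621,081.73 → $621,100; Ferraro 792,903.27 → $792,900; Tam 2,066,415.00 → $2,066,400.

Petrov: $2,464,900 | Haddad: $621,100 | Ferraro: $792,900 | Tam: $2,066,400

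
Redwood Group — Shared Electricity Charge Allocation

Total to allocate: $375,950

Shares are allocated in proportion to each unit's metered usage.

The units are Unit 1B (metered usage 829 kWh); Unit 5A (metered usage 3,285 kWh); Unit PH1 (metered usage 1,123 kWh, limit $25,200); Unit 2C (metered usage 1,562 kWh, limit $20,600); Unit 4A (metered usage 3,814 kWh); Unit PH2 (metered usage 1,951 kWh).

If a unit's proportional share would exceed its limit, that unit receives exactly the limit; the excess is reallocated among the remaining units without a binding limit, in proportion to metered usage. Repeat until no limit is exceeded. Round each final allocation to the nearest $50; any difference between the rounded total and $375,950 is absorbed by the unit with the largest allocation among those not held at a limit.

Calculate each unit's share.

Combined metered usage = 12,564.
Proportional shares (ignoring caps): Unit 1B 24,806.00; Unit 5A 98,296.38; Unit PH1 33,603.30; Unit 2C 46,739.41; Unit 4A 114,125.54; Unit PH2 58,379.37.
Held at cap: Unit PH1 ($25,200), Unit 2C ($20,600); balance $330,150 reallocated over remaining metered usage 9,879.
Redistributed shares: Unit 1B 27,704.66 → $27,700; Unit 5A 109,782.65 → $109,800; Unit 4A 127,461.49 → $127,450; Unit PH2 65,201.20 → $65,200.

Unit 1B: $27,700; Unit 5A: $109,800; Unit PH1: $25,200; Unit 2C: $20,600; Unit 4A: $127,450; Unit PH2: $65,200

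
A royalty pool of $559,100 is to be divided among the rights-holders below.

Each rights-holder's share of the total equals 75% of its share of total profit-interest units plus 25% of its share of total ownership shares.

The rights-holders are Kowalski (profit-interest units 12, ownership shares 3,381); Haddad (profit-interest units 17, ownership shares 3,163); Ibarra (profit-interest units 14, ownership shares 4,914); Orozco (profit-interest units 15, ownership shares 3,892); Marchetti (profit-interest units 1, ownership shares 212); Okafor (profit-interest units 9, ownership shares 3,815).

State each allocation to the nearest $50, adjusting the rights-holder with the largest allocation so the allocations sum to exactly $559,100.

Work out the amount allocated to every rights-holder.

Kowalski: $98,400 | Haddad: $127,650 | Ibarra: $121,800 | Orozco: $120,550 | Marchetti: $7,700 | Okafor: $83,000

Profit-interest units total 68; ownership shares total 19,377.
Composite weights (75% profit-interest units + 25% ownership shares): Kowalski 0.1760; Haddad 0.2283; Ibarra 0.2178; Orozco 0.2157; Marchetti 0.0138; Okafor 0.1485.
Raw shares: Kowalski 98,387.20; Haddad 127,647.39; Ibarra 121,778.51; Orozco 120,572.91; Marchetti 7,695.80; Okafor 83,018.20.
Rounded to nearest $50: Kowalski $98,400; Haddad $127,650; Ibarra $121,800; Orozco $120,550; Marchetti $7,700; Okafor $83,000. Sum = $559,100.
No rounding difference to absorb.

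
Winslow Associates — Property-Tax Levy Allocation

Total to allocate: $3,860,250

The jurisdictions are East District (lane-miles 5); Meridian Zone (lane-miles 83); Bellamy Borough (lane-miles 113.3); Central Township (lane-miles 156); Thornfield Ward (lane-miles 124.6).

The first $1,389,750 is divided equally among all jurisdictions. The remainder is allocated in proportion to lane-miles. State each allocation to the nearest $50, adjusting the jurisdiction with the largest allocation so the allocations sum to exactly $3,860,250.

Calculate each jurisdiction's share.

First tranche $1,389,750 split equally: $277,950 each.
Remainder $2,470,500 by lane-miles (total 481.9): East District 25,632.91 → $25,650; Meridian Zone 425,506.33 → $425,500; Bellamy Borough 580,841.77 → $580,850; Central Township 799,746.84 → $799,750; Thornfield Ward 638,772.15 → $638,750.
Totals: East District $277,950 + $25,650 = $303,600; Meridian Zone $277,950 + $425,500 = $703,450; Bellamy Borough $277,950 + $580,850 = $858,800; Central Township $277,950 + $799,750 = $1,077,700; Thornfield Ward $277,950 + $638,750 = $916,700.

East District: $303,600 · Meridian Zone: $703,450 · Bellamy Borough: $858,800 · Central Township: $1,077,700 · Thornfield Ward: $916,700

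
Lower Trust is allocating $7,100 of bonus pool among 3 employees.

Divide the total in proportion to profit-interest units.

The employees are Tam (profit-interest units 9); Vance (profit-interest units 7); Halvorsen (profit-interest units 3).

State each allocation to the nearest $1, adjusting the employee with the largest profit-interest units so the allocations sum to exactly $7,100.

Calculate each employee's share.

Total profit-interest units = 9 + 7 + 3 = 19.
Proportional shares: Tam 3,363.16; Vance 2,615.79; Halvorsen 1,121.05.
Rounded to nearest $1: Tam $3,363; Vance $2,616; Halvorsen $1,121. Sum = $7,100.
Rounded total matches; no reconciliation needed.

Tam: $3,363; Vance: $2,616; Halvorsen: $1,121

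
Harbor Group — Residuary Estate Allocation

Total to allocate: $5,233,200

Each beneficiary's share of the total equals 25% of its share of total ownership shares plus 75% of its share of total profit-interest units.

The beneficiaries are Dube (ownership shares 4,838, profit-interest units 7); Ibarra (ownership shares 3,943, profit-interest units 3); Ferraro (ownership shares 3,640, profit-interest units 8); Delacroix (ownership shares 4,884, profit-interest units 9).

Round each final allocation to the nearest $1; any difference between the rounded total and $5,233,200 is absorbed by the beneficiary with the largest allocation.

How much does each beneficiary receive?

Dube: $1,383,331 · Ibarra: $734,200 · Ferraro: $1,438,126 · Delacroix: $1,677,543

Ownership shares total 17,305; profit-interest units total 27.
Composite weights (25% ownership shares + 75% profit-interest units): Dube 0.2643; Ibarra 0.1403; Ferraro 0.2748; Delacroix 0.3206.
Proportional shares: Dube 1,383,331.21; Ibarra 734,200.37; Ferraro 1,438,126.17; Delacroix 1,677,542.25.
At nearest $1: Dube $1,383,331; Ibarra $734,200; Ferraro $1,438,126; Delacroix $1,677,542. Sum = $5,233,199.
Difference $5,233,200 − $5,233,199 = +$1 applied to largest allocation (Delacroix): Delacroix becomes $1,677,543.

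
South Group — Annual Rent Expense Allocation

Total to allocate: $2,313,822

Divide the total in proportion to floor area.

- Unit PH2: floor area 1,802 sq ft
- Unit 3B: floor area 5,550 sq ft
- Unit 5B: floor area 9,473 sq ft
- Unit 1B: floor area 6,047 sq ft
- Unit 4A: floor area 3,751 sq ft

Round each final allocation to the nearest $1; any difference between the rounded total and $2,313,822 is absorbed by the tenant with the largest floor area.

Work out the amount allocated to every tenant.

Unit PH2: $156,613 | Unit 3B: $482,354 | Unit 5B: $823,304 | Unit 1B: $525,549 | Unit 4A: $326,002

Floor area total: 26,623.
Raw shares: Unit PH2 1,802/26,623 × $2,313,822 = 156,612.98; Unit 3B 5,550/26,623 × $2,313,822 = 482,354.06; Unit 5B 9,473/26,623 × $2,313,822 = 823,304.504; Unit 1B 6,047/26,623 × $2,313,822 = 525,548.65; Unit 4A 3,751/26,623 × $2,313,822 = 326,001.82.
At nearest $1: Unit PH2 $156,613; Unit 3B $482,354; Unit 5B $823,305; Unit 1B $525,549; Unit 4A $326,002. Sum = $2,313,823.
Difference $2,313,822 − $2,313,823 = −$1 applied to largest floor area (Unit 5B): Unit 5B becomes $823,304.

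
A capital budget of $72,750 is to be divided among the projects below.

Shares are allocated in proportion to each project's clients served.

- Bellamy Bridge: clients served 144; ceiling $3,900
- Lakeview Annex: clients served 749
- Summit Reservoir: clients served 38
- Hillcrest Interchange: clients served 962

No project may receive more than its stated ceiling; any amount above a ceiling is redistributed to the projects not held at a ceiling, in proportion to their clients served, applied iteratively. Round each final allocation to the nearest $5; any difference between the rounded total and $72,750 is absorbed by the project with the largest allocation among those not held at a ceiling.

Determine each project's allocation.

Sum of clients served: 1,893.
Pro-rata shares before constraints: Bellamy Bridge 5,534.07; Lakeview Annex 28,784.87; Summit Reservoir 1,460.38; Hillcrest Interchange 36,970.68.
Capped: Bellamy Bridge ($3,900); residual $68,850 reallocated over remaining clients served 1,749.
Shares after redistribution: Lakeview Annex 29,484.65 → $29,485; Summit Reservoir 1,495.88 → $1,495; Hillcrest Interchange 37,869.47 → $37,870.

Bellamy Bridge: $3,900; Lakeview Annex: $29,485; Summit Reservoir: $1,495; Hillcrest Interchange: $37,870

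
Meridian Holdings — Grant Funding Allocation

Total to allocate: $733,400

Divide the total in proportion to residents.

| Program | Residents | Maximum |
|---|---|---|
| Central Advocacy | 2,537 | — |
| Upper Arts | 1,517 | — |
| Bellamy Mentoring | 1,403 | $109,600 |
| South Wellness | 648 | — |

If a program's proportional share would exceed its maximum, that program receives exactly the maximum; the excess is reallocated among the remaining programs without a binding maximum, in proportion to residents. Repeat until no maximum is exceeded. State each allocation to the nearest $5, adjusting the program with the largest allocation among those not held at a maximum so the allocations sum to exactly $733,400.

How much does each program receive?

Central Advocacy: $336,575; Upper Arts: $201,255; Bellamy Mentoring: $109,600; South Wellness: $85,970

Combined residents = 6,105.
Unconstrained shares: Central Advocacy 304,772.45; Upper Arts 182,238.79; Bellamy Mentoring 168,543.85; South Wellness 77,844.91.
Capped: Bellamy Mentoring ($109,600); residual $623,800 reallocated over remaining residents 4,702.
Shares after redistribution: Central Advocacy 336,576.05 → $336,575; Upper Arts 201,255.76 → $201,255; South Wellness 85,968.18 → $85,970.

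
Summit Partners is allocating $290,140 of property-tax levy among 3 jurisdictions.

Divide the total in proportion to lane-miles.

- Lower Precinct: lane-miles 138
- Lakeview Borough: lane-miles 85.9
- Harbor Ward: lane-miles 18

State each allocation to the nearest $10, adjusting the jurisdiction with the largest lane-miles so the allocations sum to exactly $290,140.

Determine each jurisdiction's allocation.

Combined lane-miles = 138 + 85.9 + 18 = 241.9.
Raw shares: Lower Precinct 165,520.13; Lakeview Borough 103,030.29; Harbor Ward 21,589.58.
After rounding ($10): Lower Precinct $165,520; Lakeview Borough $103,030; Harbor Ward $21,590. Sum = $290,140.
Sum already equals the total — no adjustment.

Lower Precinct: $165,520 | Lakeview Borough: $103,030 | Harbor Ward: $21,590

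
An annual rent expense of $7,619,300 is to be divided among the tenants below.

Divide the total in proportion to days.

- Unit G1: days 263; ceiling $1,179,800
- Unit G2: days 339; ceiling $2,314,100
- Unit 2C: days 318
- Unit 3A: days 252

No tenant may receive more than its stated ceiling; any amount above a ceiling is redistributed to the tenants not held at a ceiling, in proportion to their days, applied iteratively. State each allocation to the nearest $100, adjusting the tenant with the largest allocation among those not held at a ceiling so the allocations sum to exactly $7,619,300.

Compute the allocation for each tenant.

Unit G1: $1,179,800 | Unit G2: $2,314,100 | Unit 2C: $2,301,500 | Unit 3A: $1,823,900

Combined days = 1,172.
Unconstrained shares: Unit G1 1,709,791.72; Unit G2 2,203,876.02; Unit 2C 2,067,352.73; Unit 3A 1,638,279.52.
Held at cap: Unit G1 ($1,179,800); residual $6,439,500 reallocated over remaining days 909.
Held at cap: Unit G2 ($2,314,100); residual $4,125,400 reallocated over remaining days 570.
Remaining shares: Unit 2C 2,301,538.95 → $2,301,500; Unit 3A 1,823,861.05 → $1,823,900.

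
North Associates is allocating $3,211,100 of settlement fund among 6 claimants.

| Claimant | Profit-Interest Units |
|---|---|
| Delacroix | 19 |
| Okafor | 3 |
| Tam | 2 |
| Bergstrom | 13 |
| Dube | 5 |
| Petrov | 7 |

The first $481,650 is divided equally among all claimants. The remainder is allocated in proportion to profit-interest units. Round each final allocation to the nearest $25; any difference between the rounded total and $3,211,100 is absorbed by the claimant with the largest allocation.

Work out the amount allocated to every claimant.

Delacroix: $1,138,625 · Okafor: $247,375 · Tam: $191,675 · Bergstrom: $804,425 · Dube: $358,800 · Petrov: $470,200

Equal tier: $481,650 ÷ 6 = $80,275 apiece.
Remainder $2,729,450 by profit-interest units (total 49): Delacroix 1,058,358.16 → $1,058,350; Okafor 167,109.18 → $167,100; Tam 111,406.12 → $111,400; Bergstrom 724,139.80 → $724,150; Dube 278,515.31 → $278,525; Petrov 389,921.43 → $389,925.
Totals: Delacroix $80,275 + $1,058,350 = $1,138,625; Okafor $80,275 + $167,100 = $247,375; Tam $80,275 + $111,400 = $191,675; Bergstrom $80,275 + $724,150 = $804,425; Dube $80,275 + $278,525 = $358,800; Petrov $80,275 + $389,925 = $470,200.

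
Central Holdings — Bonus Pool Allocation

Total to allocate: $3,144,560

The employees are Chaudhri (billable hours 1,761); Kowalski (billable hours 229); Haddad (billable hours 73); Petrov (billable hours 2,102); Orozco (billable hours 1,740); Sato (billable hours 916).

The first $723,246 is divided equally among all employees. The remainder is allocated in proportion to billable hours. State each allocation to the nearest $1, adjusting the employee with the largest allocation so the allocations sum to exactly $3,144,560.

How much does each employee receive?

Chaudhri: $745,660 · Kowalski: $201,831 · Haddad: $146,454 · Petrov: $866,708 · Orozco: $738,205 · Sato: $445,702

$723,246 shared equally gives $120,541 per employee.
Remainder $2,421,314 by billable hours (total 6,821): Chaudhri 625,118.60 → $625,119; Kowalski 81,290.27 → $81,290; Haddad 25,913.49 → $25,913; Petrov 746,166.55 → $746,167; Orozco 617,664.03 → $617,664; Sato 325,161.06 → $325,161.
Totals: Chaudhri $120,541 + $625,119 = $745,660; Kowalski $120,541 + $81,290 = $201,831; Haddad $120,541 + $25,913 = $146,454; Petrov $120,541 + $746,167 = $866,708; Orozco $120,541 + $617,664 = $738,205; Sato $120,541 + $325,161 = $445,702.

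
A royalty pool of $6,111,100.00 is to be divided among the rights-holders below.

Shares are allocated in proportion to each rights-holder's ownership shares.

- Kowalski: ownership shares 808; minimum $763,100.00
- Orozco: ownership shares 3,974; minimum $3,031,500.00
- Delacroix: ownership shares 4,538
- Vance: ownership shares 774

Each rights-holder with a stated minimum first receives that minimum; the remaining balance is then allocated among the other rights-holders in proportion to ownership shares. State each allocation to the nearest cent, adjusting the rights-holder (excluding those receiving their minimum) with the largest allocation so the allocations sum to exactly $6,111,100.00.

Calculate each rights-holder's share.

Kowalski: $763,100.00; Orozco: $3,031,500.00; Delacroix: $1,978,967.81; Vance: $337,532.19

Fund the minimums — Kowalski $763,100.00; Orozco $3,031,500.00. Residual $2,316,500.00.
Residual split over remaining ownership shares 5,312: Delacroix 1,978,967.8087 → $1,978,967.81; Vance 337,532.1913 → $337,532.19.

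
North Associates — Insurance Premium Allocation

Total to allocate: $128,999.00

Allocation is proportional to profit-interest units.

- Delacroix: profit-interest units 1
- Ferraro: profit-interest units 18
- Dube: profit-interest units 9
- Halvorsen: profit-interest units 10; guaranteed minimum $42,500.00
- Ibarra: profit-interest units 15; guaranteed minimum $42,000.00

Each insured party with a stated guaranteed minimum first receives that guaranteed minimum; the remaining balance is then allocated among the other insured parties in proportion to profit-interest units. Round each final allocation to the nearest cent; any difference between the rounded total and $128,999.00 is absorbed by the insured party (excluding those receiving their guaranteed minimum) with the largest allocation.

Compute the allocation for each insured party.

Minimums first: Halvorsen $42,500.00; Ibarra $42,000.00. Balance $44,499.00.
Balance split over remaining profit-interest units 28: Delacroix 1,589.2500 → $1,589.25; Ferraro 28,606.5000 → $28,606.50; Dube 14,303.2500 → $14,303.25.

Delacroix: $1,589.25 | Ferraro: $28,606.50 | Dube: $14,303.25 | Halvorsen: $42,500.00 | Ibarra: $42,000.00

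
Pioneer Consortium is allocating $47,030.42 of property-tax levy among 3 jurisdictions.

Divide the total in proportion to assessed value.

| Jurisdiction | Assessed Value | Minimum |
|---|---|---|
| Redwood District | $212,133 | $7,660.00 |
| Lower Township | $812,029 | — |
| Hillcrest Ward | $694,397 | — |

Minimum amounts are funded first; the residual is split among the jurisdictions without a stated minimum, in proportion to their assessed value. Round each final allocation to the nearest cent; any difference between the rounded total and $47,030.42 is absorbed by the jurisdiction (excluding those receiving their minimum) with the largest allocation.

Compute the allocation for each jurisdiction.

Guaranteed amounts: Redwood District $7,660.00. Balance $39,370.42.
Balance split over remaining assessed value 1,506,426: Lower Township 21,222.3652 → $21,222.37; Hillcrest Ward 18,148.0548 → $18,148.05.

Redwood District: $7,660.00; Lower Township: $21,222.37; Hillcrest Ward: $18,148.05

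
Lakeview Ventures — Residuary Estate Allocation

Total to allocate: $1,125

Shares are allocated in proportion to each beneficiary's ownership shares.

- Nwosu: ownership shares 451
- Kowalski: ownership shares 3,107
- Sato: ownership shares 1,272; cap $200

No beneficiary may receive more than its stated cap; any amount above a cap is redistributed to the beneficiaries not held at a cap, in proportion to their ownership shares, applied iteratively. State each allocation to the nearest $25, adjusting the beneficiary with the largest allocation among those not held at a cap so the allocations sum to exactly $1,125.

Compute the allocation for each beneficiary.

Ownership shares total: 4,830.
Unconstrained shares: Nwosu 105.05; Kowalski 723.68; Sato 296.27.
Cap binds for Sato ($200); residual $925 reallocated over remaining ownership shares 3,558.
Redistributed shares: Nwosu 117.25 → $125; Kowalski 807.75 → $800.

Nwosu: $125 | Kowalski: $800 | Sato: $200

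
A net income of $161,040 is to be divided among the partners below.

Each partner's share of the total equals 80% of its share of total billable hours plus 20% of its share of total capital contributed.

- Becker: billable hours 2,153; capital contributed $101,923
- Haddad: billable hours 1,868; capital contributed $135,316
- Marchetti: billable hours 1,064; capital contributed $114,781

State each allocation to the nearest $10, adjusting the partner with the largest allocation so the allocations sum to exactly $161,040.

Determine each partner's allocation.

Becker: $63,870; Haddad: $59,710; Marchetti: $37,460

Billable hours total 5,085; capital contributed total 352,020.
Blended shares (80% billable hours + 20% capital contributed): Becker 0.3966; Haddad 0.3708; Marchetti 0.2326.
Pro-rata amounts: Becker 63,873.17; Haddad 59,707.79; Marchetti 37,459.04.
Rounded to nearest $10: Becker $63,870; Haddad $59,710; Marchetti $37,460. Sum = $161,040.
Sum already equals the total — no adjustment.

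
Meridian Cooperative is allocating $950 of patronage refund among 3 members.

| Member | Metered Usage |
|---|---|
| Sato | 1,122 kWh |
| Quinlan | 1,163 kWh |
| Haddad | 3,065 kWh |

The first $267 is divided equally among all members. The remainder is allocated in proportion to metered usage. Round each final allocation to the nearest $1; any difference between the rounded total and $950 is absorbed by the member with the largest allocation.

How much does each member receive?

Sato: $232 | Quinlan: $237 | Haddad: $481

$267 shared equally gives $89 per member.
Remainder $683 by metered usage (total 5,350): Sato 143.24 → $143; Quinlan 148.47 → $148; Haddad 391.29 → $391.
Rounding difference +$1 on remainder applied to Haddad.
Totals: Sato $89 + $143 = $232; Quinlan $89 + $148 = $237; Haddad $89 + $392 = $481.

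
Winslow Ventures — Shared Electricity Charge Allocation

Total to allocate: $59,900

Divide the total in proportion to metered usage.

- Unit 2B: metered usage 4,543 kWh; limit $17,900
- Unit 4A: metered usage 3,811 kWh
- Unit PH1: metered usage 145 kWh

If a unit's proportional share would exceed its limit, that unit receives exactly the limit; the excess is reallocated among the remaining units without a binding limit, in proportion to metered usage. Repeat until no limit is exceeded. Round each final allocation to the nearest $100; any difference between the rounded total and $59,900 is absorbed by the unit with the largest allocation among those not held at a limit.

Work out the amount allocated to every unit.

Unit 2B: $17,900; Unit 4A: $40,500; Unit PH1: $1,500

Total metered usage = 8,499.
Proportional shares (ignoring caps): Unit 2B 32,018.56; Unit 4A 26,859.50; Unit PH1 1,021.94.
Capped: Unit 2B ($17,900); residual $42,000 reallocated over remaining metered usage 3,956.
Redistributed shares: Unit 4A 40,460.57 → $40,500; Unit PH1 1,539.43 → $1,500.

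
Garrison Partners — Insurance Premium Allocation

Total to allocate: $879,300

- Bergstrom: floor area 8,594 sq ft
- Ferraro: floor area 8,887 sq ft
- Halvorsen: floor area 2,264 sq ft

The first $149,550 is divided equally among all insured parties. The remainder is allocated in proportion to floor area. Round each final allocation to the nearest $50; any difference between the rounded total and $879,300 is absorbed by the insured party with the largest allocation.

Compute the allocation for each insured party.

Bergstrom: $367,450 | Ferraro: $378,350 | Halvorsen: $133,500

Equal tier: $149,550 ÷ 3 = $49,850 apiece.
Remainder $729,750 by floor area (total 19,745): Bergstrom 317,623.27 → $317,600; Ferraro 328,452.18 → $328,450; Halvorsen 83,674.55 → $83,650.
Rounding difference +$50 on remainder applied to Ferraro.
Totals: Bergstrom $49,850 + $317,600 = $367,450; Ferraro $49,850 + $328,500 = $378,350; Halvorsen $49,850 + $83,650 = $133,500.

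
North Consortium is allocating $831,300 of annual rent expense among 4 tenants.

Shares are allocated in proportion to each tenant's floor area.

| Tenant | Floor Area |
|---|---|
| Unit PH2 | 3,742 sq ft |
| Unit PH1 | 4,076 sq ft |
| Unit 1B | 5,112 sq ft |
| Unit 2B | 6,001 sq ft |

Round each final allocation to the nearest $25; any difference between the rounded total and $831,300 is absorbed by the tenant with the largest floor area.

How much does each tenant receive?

Unit PH2: $164,325 · Unit PH1: $178,975 · Unit 1B: $224,475 · Unit 2B: $263,525

Combined floor area = 3,742 + 4,076 + 5,112 + 6,001 = 18,931.
Raw shares: Unit PH2 164,319.09; Unit PH1 178,985.73; Unit 1B 224,478.66; Unit 2B 263,516.52.
Rounded to nearest $25: Unit PH2 $164,325; Unit PH1 $178,975; Unit 1B $224,475; Unit 2B $263,525. Sum = $831,300.
Rounded total matches; no reconciliation needed.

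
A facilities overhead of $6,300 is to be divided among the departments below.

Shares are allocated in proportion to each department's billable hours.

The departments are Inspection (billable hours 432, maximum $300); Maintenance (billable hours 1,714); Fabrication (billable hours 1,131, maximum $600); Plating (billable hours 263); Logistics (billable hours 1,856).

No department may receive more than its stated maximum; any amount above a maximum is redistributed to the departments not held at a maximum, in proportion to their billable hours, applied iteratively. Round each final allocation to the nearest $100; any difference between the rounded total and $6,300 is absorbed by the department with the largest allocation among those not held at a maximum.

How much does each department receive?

Inspection: $300 | Maintenance: $2,400 | Fabrication: $600 | Plating: $400 | Logistics: $2,600

Combined billable hours = 5,396.
Unconstrained shares: Inspection 504.37; Maintenance 2,001.15; Fabrication 1,320.48; Plating 307.06; Logistics 2,166.94.
Cap binds for Inspection ($300), Fabrication ($600); balance $5,400 reallocated over remaining billable hours 3,833.
Redistributed shares: Maintenance 2,414.71 → $2,400; Plating 370.52 → $400; Logistics 2,614.77 → $2,600.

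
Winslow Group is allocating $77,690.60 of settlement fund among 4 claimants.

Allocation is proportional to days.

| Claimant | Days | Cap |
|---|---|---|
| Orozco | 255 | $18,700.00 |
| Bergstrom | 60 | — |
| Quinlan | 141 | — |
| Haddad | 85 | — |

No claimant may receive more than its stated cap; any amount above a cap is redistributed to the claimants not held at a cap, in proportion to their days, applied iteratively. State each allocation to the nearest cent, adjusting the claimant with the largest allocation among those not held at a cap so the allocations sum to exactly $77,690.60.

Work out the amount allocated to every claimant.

Orozco: $18,700.00 · Bergstrom: $12,375.65 · Quinlan: $29,082.78 · Haddad: $17,532.17

Days total: 541.
Pro-rata shares before constraints: Orozco 36,619.4140; Bergstrom 8,616.3327; Quinlan 20,248.3819; Haddad 12,206.4713.
Held at cap: Orozco ($18,700.00); residual $58,990.60 reallocated over remaining days 286.
Remaining shares: Bergstrom 12,375.6503 → $12,375.65; Quinlan 29,082.7783 → $29,082.78; Haddad 17,532.1713 → $17,532.17.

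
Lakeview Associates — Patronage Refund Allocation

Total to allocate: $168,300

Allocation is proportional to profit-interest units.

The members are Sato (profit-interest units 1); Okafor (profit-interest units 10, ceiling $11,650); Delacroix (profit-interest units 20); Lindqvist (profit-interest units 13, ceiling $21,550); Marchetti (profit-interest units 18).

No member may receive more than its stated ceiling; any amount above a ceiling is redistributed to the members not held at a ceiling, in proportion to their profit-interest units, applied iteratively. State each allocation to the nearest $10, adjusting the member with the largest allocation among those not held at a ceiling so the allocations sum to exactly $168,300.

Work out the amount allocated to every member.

Sato: $3,460 | Okafor: $11,650 | Delacroix: $69,290 | Lindqvist: $21,550 | Marchetti: $62,350

Combined profit-interest units = 62.
Proportional shares (ignoring caps): Sato 2,714.52; Okafor 27,145.16; Delacroix 54,290.32; Lindqvist 35,288.71; Marchetti 48,861.29.
Cap binds for Okafor ($11,650), Lindqvist ($21,550); balance $135,100 reallocated over remaining profit-interest units 39.
Remaining shares: Sato 3,464.10 → $3,460; Delacroix 69,282.05 → $69,280; Marchetti 62,353.85 → $62,350.
Rounding difference +$10 applied to Delacroix → $69,290.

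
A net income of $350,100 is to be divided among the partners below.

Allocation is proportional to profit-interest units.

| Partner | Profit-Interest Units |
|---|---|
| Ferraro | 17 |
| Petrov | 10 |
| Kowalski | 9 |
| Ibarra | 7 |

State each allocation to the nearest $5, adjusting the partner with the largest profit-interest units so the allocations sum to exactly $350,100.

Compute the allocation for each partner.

Total profit-interest units = 17 + 10 + 9 + 7 = 43.
Raw shares: Ferraro 138,411.63; Petrov 81,418.60; Kowalski 73,276.74; Ibarra 56,993.02.
Rounded to nearest $5: Ferraro $138,410; Petrov $81,420; Kowalski $73,275; Ibarra $56,995. Sum = $350,100.
Sum already equals the total — no adjustment.

Ferraro: $138,410 · Petrov: $81,420 · Kowalski: $73,275 · Ibarra: $56,995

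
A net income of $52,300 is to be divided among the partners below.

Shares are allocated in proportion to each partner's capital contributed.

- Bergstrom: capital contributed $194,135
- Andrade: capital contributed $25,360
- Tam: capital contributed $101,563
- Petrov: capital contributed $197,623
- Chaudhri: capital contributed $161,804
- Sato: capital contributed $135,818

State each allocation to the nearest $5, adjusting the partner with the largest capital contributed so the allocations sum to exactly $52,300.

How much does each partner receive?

Total capital contributed = 194,135 + 25,360 + 101,563 + 197,623 + 161,804 + 135,818 = 816,303.
Raw shares: Bergstrom 12,438.10; Andrade 1,624.80; Tam 6,507.08; Petrov 12,661.58; Chaudhri 10,366.68; Sato 8,701.77.
Rounded to nearest $5: Bergstrom $12,440; Andrade $1,625; Tam $6,505; Petrov $12,660; Chaudhri $10,365; Sato $8,700. Sum = $52,295.
Difference $52,300 − $52,295 = +$5 applied to largest capital contributed (Petrov): Petrov becomes $12,665.

Bergstrom: $12,440 · Andrade: $1,625 · Tam: $6,505 · Petrov: $12,665 · Chaudhri: $10,365 · Sato: $8,700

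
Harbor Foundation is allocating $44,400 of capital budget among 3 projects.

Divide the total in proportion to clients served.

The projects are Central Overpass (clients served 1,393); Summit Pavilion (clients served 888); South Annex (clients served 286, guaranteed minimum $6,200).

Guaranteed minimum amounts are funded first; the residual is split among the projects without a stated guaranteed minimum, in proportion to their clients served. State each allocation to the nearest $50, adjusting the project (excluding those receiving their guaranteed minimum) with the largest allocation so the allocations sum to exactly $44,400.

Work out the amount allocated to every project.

Central Overpass: $23,350 · Summit Pavilion: $14,850 · South Annex: $6,200

Guaranteed amounts: South Annex $6,200. Residual $38,200.
Residual split over remaining clients served 2,281: Central Overpass 23,328.63 → $23,350; Summit Pavilion 14,871.37 → $14,850.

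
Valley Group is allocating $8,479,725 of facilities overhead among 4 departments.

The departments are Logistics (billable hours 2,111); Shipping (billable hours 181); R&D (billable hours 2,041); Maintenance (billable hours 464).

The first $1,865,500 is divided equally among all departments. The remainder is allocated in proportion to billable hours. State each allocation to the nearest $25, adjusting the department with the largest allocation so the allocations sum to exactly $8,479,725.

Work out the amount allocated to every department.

Logistics: $3,377,075 · Shipping: $715,950 · R&D: $3,280,550 · Maintenance: $1,106,150

Equal tier: $1,865,500 ÷ 4 = $466,375 apiece.
Remainder $6,614,225 by billable hours (total 4,797): Logistics 2,910,700.22 → $2,910,700; Shipping 249,567.38 → $249,575; R&D 2,814,182.45 → $2,814,175; Maintenance 639,774.94 → $639,775.
Totals: Logistics $466,375 + $2,910,700 = $3,377,075; Shipping $466,375 + $249,575 = $715,950; R&D $466,375 + $2,814,175 = $3,280,550; Maintenance $466,375 + $639,775 = $1,106,150.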